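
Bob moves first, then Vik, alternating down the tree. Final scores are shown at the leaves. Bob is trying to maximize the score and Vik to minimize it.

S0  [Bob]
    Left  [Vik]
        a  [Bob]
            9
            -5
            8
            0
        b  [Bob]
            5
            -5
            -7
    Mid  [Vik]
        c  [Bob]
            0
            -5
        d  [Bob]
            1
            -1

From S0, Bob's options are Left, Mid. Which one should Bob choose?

Left

a (Bob): max(9, -5, 8, 0) = 9
b (Bob): max(5, -5, -7) = 5
Left (Vik): min(9, 5) = 5
c (Bob): max(0, -5) = 0
d (Bob): max(1, -1) = 1
Mid (Vik): min(0, 1) = 0
S0 (Bob): max(5, 0) = 5
Bob at S0 wants the highest of {Left=5, Mid=0}, so chooses Left.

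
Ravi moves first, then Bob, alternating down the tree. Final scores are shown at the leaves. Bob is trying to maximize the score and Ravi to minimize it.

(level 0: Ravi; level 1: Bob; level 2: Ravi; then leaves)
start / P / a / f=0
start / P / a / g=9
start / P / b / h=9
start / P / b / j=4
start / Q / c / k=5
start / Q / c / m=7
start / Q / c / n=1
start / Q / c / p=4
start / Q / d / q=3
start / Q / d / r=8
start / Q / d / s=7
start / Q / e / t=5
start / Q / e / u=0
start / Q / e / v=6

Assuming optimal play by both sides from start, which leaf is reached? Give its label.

a (Ravi): min(0, 9) = 0
b (Ravi): min(9, 4) = 4
P (Bob): max(0, 4) = 4
c (Ravi): min(5, 7, 1, 4) = 1
d (Ravi): min(3, 8, 7) = 3
e (Ravi): min(5, 0, 6) = 0
Q (Bob): max(1, 3, 0) = 3
start (Ravi): min(4, 3) = 3
At start, Ravi picks Q (lowest: 3).
At Q, Bob picks d (highest: 3).
At d, Ravi picks q (lowest: 3).
Terminal value 3.

q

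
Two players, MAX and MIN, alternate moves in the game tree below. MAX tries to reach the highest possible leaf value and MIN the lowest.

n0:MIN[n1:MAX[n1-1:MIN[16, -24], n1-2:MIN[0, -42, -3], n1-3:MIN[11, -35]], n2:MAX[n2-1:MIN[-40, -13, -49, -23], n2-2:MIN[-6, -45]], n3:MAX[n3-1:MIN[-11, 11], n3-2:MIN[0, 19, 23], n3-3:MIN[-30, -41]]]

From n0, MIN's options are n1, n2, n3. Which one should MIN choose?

n1-1 (MIN): min(16, -24) = -24
n1-2 (MIN): min(0, -42, -3) = -42
n1-3 (MIN): min(11, -35) = -35
n1 (MAX): max(-24, -42, -35) = -24
n2-1 (MIN): min(-40, -13, -49, -23) = -49
n2-2 (MIN): min(-6, -45) = -45
n2 (MAX): max(-49, -45) = -45
n3-1 (MIN): min(-11, 11) = -11
n3-2 (MIN): min(0, 19, 23) = 0
n3-3 (MIN): min(-30, -41) = -41
n3 (MAX): max(-11, 0, -41) = 0
n0 (MIN): min(-24, -45, 0) = -45
MIN at n0 wants the lowest of {n1=-24, n2=-45, n3=0}, so chooses n2.

n2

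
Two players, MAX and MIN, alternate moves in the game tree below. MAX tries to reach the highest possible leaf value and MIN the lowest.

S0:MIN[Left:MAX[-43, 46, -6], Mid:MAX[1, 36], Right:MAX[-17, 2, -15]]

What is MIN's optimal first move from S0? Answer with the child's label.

Left (MAX): max(-43, 46, -6) = 46
Mid (MAX): max(1, 36) = 36
Right (MAX): max(-17, 2, -15) = 2
S0 (MIN): min(46, 36, 2) = 2
MIN at S0 wants the lowest of {Left=46, Mid=36, Right=2}, so chooses Right.

Right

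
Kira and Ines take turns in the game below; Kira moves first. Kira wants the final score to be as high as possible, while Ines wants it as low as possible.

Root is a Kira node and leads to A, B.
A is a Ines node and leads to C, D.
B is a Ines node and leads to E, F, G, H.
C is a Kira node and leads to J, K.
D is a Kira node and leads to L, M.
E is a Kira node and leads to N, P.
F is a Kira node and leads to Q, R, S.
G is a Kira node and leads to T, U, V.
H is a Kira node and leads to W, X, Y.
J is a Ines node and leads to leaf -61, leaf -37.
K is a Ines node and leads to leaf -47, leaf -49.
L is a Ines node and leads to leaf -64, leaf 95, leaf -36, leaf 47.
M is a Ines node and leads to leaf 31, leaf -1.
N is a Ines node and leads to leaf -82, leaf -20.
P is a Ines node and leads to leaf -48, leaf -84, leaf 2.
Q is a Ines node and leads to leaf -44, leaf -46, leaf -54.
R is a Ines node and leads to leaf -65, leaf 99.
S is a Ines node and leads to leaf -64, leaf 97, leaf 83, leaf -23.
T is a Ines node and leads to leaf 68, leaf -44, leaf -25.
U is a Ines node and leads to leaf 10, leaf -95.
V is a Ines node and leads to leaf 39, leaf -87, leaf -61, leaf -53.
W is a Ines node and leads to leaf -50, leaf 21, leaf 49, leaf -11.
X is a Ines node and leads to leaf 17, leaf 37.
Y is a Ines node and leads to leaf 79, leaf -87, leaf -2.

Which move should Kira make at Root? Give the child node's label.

J (Ines): min(-61, -37) = -61
K (Ines): min(-47, -49) = -49
C (Kira): max(-61, -49) = -49
L (Ines): min(-64, 95, -36, 47) = -64
M (Ines): min(31, -1) = -1
D (Kira): max(-64, -1) = -1
A (Ines): min(-49, -1) = -49
N (Ines): min(-82, -20) = -82
P (Ines): min(-48, -84, 2) = -84
E (Kira): max(-82, -84) = -82
Q (Ines): min(-44, -46, -54) = -54
R (Ines): min(-65, 99) = -65
S (Ines): min(-64, 97, 83, -23) = -64
F (Kira): max(-54, -65, -64) = -54
T (Ines): min(68, -44, -25) = -44
U (Ines): min(10, -95) = -95
V (Ines): min(39, -87, -61, -53) = -87
G (Kira): max(-44, -95, -87) = -44
W (Ines): min(-50, 21, 49, -11) = -50
X (Ines): min(17, 37) = 17
Y (Ines): min(79, -87, -2) = -87
H (Kira): max(-50, 17, -87) = 17
B (Ines): min(-82, -54, -44, 17) = -82
Root (Kira): max(-49, -82) = -49
Kira at Root wants the highest of {A=-49, B=-82}, so chooses A.

A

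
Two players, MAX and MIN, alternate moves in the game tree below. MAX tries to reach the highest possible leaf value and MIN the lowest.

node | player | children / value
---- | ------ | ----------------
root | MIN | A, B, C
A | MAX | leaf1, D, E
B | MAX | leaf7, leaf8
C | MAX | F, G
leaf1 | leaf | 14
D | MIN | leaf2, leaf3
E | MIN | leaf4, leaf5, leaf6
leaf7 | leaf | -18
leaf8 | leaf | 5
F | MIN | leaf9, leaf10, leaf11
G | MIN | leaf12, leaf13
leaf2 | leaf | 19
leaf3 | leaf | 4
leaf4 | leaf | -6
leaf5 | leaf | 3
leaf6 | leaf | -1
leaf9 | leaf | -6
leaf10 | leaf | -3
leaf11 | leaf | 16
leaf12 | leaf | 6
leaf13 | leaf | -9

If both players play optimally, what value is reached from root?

D (MIN): min(19, 4) = 4
E (MIN): min(-6, 3, -1) = -6
A (MAX): max(14, 4, -6) = 14
B (MAX): max(-18, 5) = 5
F (MIN): min(-6, -3, 16) = -6
G (MIN): min(6, -9) = -9
C (MAX): max(-6, -9) = -6
root (MIN): min(14, 5, -6) = -6

-6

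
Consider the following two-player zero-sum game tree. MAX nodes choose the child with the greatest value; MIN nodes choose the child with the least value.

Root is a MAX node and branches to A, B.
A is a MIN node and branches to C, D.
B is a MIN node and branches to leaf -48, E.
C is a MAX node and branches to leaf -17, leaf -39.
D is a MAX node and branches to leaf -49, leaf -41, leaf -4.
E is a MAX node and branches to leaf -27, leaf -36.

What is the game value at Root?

-17

C (MAX): max(-17, -39) = -17
D (MAX): max(-49, -41, -4) = -4
A (MIN): min(-17, -4) = -17
E (MAX): max(-27, -36) = -27
B (MIN): min(-48, -27) = -48
Root (MAX): max(-17, -48) = -17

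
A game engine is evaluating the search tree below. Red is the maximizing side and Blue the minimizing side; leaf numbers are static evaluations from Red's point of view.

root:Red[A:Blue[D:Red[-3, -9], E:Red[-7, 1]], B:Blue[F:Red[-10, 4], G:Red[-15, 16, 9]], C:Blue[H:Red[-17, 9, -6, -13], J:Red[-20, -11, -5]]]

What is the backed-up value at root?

D (Red): max(-3, -9) = -3
E (Red): max(-7, 1) = 1
A (Blue): min(-3, 1) = -3
F (Red): max(-10, 4) = 4
G (Red): max(-15, 16, 9) = 16
B (Blue): min(4, 16) = 4
H (Red): max(-17, 9, -6, -13) = 9
J (Red): max(-20, -11, -5) = -5
C (Blue): min(9, -5) = -5
root (Red): max(-3, 4, -5) = 4

4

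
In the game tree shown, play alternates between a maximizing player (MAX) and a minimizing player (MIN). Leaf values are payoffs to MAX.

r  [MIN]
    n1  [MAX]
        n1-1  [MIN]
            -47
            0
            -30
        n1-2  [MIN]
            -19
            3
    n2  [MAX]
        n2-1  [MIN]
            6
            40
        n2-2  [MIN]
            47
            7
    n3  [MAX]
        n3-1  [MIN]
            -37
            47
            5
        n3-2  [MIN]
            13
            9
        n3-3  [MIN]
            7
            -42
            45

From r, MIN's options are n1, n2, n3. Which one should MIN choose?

n1-1 (MIN): min(-47, 0, -30) = -47
n1-2 (MIN): min(-19, 3) = -19
n1 (MAX): max(-47, -19) = -19
n2-1 (MIN): min(6, 40) = 6
n2-2 (MIN): min(47, 7) = 7
n2 (MAX): max(6, 7) = 7
n3-1 (MIN): min(-37, 47, 5) = -37
n3-2 (MIN): min(13, 9) = 9
n3-3 (MIN): min(7, -42, 45) = -42
n3 (MAX): max(-37, 9, -42) = 9
r (MIN): min(-19, 7, 9) = -19
MIN at r wants the lowest of {n1=-19, n2=7, n3=9}, so chooses n1.

n1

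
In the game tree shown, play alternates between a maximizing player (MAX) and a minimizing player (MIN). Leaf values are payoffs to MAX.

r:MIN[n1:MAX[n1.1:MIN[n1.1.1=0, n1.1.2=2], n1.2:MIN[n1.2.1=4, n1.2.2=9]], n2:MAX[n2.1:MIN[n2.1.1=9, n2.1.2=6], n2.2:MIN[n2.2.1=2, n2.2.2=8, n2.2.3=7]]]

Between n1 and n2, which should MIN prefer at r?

n1

n1.1 (MIN): min(0, 2) = 0
n1.2 (MIN): min(4, 9) = 4
n1 (MAX): max(0, 4) = 4
n2.1 (MIN): min(9, 6) = 6
n2.2 (MIN): min(2, 8, 7) = 2
n2 (MAX): max(6, 2) = 6
MIN prefers the lower value; n1=4, n2=6. n1 is better since 4 < 6.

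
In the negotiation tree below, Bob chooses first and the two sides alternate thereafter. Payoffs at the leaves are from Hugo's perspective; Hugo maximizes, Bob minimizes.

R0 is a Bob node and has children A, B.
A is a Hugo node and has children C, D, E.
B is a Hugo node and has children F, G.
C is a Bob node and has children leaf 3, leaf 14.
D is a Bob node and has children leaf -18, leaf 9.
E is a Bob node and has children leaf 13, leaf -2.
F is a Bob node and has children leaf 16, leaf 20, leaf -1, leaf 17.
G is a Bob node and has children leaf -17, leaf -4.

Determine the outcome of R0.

C (Bob): min(3, 14) = 3
D (Bob): min(-18, 9) = -18
E (Bob): min(13, -2) = -2
A (Hugo): max(3, -18, -2) = 3
F (Bob): min(16, 20, -1, 17) = -1
G (Bob): min(-17, -4) = -17
B (Hugo): max(-1, -17) = -1
R0 (Bob): min(3, -1) = -1

-1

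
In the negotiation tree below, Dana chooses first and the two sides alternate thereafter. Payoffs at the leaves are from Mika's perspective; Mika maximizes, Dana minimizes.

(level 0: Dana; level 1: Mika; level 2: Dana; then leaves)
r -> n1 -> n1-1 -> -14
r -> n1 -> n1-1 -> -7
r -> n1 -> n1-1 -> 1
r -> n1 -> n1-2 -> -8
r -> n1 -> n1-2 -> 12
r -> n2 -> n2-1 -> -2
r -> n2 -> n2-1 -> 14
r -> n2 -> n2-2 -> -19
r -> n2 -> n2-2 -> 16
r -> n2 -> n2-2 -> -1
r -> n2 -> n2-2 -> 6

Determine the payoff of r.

-8

n1-1 (Dana): min(-14, -7, 1) = -14
n1-2 (Dana): min(-8, 12) = -8
n1 (Mika): max(-14, -8) = -8
n2-1 (Dana): min(-2, 14) = -2
n2-2 (Dana): min(-19, 16, -1, 6) = -19
n2 (Mika): max(-2, -19) = -2
r (Dana): min(-8, -2) = -8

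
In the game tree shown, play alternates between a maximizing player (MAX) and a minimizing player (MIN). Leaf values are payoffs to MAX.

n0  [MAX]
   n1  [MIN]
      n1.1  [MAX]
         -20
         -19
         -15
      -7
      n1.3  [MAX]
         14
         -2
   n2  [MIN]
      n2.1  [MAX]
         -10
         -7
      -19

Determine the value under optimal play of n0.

n1.1 (MAX): max(-20, -19, -15) = -15
n1.3 (MAX): max(14, -2) = 14
n1 (MIN): min(-15, -7, 14) = -15
n2.1 (MAX): max(-10, -7) = -7
n2 (MIN): min(-7, -19) = -19
n0 (MAX): max(-15, -19) = -15

-15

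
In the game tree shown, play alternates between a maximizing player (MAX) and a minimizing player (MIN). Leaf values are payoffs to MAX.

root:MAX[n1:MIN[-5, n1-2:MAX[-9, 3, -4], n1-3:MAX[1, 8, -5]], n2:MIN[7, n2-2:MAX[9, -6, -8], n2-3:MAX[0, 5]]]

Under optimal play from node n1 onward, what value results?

-5

n1-2 (MAX): max(-9, 3, -4) = 3
n1-3 (MAX): max(1, 8, -5) = 8
n1 (MIN): min(-5, 3, 8) = -5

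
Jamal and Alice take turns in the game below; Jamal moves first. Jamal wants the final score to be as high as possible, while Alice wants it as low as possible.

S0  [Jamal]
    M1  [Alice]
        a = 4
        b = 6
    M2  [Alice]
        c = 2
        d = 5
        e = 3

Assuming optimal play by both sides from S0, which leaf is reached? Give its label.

M1 (Alice): min(4, 6) = 4
M2 (Alice): min(2, 5, 3) = 2
S0 (Jamal): max(4, 2) = 4
At S0, Jamal picks M1 (highest: 4).
At M1, Alice picks a (lowest: 4).
Terminal value 4.

a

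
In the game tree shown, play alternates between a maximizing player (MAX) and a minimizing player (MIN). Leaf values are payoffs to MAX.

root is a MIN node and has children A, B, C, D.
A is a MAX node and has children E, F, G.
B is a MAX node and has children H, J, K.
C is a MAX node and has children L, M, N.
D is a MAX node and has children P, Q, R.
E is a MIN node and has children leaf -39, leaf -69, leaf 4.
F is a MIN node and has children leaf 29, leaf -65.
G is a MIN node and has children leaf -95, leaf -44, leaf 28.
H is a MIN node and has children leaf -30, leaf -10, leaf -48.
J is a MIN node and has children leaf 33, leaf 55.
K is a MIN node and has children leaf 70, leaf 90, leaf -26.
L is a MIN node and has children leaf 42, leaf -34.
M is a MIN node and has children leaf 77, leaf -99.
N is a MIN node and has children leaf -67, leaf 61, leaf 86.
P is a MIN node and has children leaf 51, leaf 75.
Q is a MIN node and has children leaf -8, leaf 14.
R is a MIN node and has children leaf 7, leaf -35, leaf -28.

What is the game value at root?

-65

E (MIN): min(-39, -69, 4) = -69
F (MIN): min(29, -65) = -65
G (MIN): min(-95, -44, 28) = -95
A (MAX): max(-69, -65, -95) = -65
H (MIN): min(-30, -10, -48) = -48
J (MIN): min(33, 55) = 33
K (MIN): min(70, 90, -26) = -26
B (MAX): max(-48, 33, -26) = 33
L (MIN): min(42, -34) = -34
M (MIN): min(77, -99) = -99
N (MIN): min(-67, 61, 86) = -67
C (MAX): max(-34, -99, -67) = -34
P (MIN): min(51, 75) = 51
Q (MIN): min(-8, 14) = -8
R (MIN): min(7, -35, -28) = -35
D (MAX): max(51, -8, -35) = 51
root (MIN): min(-65, 33, -34, 51) = -65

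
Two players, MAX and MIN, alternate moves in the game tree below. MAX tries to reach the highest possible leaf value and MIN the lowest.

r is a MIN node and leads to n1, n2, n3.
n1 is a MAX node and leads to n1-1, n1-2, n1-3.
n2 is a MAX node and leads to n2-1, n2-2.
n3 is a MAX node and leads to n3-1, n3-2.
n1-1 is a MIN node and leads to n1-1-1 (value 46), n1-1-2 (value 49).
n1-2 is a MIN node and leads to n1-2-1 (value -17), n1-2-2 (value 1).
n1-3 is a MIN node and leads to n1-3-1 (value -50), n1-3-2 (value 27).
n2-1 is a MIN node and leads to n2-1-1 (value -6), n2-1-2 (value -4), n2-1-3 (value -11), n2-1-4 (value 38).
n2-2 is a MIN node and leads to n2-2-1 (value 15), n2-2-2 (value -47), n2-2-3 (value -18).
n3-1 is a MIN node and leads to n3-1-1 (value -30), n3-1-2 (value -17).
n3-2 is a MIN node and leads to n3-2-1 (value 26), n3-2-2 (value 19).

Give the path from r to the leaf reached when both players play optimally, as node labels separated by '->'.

r -> n2 -> n2-1 -> n2-1-3

n1-1 (MIN): min(46, 49) = 46
n1-2 (MIN): min(-17, 1) = -17
n1-3 (MIN): min(-50, 27) = -50
n1 (MAX): max(46, -17, -50) = 46
n2-1 (MIN): min(-6, -4, -11, 38) = -11
n2-2 (MIN): min(15, -47, -18) = -47
n2 (MAX): max(-11, -47) = -11
n3-1 (MIN): min(-30, -17) = -30
n3-2 (MIN): min(26, 19) = 19
n3 (MAX): max(-30, 19) = 19
r (MIN): min(46, -11, 19) = -11
At r, MIN picks n2 (lowest: -11).
At n2, MAX picks n2-1 (highest: -11).
At n2-1, MIN picks n2-1-3 (lowest: -11).
Terminal value -11.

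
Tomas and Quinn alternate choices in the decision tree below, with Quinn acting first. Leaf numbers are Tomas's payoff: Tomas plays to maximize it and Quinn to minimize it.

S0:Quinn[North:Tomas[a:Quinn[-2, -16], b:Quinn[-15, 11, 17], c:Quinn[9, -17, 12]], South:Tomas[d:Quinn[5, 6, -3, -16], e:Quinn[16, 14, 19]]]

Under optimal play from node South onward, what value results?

d (Quinn): min(5, 6, -3, -16) = -16
e (Quinn): min(16, 14, 19) = 14
South (Tomas): max(-16, 14) = 14

14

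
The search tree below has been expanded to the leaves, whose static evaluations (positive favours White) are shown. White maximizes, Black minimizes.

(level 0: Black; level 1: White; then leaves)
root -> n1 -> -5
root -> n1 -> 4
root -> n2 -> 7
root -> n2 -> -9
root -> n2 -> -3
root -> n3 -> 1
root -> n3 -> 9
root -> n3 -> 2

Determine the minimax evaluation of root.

4

n1 (White): max(-5, 4) = 4
n2 (White): max(7, -9, -3) = 7
n3 (White): max(1, 9, 2) = 9
root (Black): min(4, 7, 9) = 4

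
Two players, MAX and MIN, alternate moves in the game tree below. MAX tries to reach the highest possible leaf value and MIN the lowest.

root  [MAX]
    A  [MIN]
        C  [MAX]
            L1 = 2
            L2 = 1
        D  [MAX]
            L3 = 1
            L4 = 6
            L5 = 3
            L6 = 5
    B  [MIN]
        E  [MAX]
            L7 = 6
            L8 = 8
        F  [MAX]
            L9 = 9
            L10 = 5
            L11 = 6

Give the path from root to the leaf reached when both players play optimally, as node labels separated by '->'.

C (MAX): max(2, 1) = 2
D (MAX): max(1, 6, 3, 5) = 6
A (MIN): min(2, 6) = 2
E (MAX): max(6, 8) = 8
F (MAX): max(9, 5, 6) = 9
B (MIN): min(8, 9) = 8
root (MAX): max(2, 8) = 8
At root, MAX picks B (highest: 8).
At B, MIN picks E (lowest: 8).
At E, MAX picks L8 (highest: 8).
Terminal value 8.

root -> B -> E -> L8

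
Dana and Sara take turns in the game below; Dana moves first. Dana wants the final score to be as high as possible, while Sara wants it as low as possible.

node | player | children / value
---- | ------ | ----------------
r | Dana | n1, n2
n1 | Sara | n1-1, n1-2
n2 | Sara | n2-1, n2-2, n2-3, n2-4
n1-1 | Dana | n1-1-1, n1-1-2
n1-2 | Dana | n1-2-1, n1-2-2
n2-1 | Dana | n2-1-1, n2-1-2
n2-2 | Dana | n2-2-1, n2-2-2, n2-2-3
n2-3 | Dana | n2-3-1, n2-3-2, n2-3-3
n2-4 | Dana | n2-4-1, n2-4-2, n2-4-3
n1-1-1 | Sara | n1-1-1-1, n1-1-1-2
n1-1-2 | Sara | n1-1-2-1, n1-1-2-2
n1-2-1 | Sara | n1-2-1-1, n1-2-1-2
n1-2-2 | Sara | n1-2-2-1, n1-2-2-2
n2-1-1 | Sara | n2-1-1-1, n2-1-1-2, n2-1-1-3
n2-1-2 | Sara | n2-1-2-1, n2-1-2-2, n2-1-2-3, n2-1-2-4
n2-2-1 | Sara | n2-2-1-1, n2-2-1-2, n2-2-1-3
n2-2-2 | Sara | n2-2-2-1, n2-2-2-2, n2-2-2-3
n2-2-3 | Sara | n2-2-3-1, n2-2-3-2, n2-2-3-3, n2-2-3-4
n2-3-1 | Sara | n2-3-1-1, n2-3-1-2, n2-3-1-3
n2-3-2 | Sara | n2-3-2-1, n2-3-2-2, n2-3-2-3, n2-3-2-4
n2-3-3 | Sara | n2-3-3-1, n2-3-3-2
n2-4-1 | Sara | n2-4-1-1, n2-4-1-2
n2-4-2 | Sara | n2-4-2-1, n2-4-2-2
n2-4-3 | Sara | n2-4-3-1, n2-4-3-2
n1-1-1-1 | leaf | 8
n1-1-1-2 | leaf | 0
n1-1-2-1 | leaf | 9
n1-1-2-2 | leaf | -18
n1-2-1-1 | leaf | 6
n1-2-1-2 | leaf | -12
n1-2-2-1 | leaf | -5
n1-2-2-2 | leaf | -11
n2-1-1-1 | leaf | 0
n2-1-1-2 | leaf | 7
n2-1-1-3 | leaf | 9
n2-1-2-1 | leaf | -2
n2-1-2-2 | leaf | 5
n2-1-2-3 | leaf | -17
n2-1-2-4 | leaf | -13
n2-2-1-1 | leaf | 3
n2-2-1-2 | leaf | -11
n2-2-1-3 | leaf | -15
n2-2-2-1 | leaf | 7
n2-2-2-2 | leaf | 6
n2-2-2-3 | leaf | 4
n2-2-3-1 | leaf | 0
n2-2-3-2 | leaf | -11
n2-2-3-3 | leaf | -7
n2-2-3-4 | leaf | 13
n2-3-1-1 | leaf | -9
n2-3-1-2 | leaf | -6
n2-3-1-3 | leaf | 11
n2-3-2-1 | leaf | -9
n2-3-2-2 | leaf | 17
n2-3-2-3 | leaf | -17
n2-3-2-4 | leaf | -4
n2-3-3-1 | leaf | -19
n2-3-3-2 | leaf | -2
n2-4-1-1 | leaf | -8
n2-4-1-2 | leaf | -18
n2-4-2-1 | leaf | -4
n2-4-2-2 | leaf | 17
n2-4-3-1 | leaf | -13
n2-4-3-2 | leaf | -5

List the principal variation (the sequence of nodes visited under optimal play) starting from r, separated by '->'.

n1-1-1 (Sara): min(8, 0) = 0
n1-1-2 (Sara): min(9, -18) = -18
n1-1 (Dana): max(0, -18) = 0
n1-2-1 (Sara): min(6, -12) = -12
n1-2-2 (Sara): min(-5, -11) = -11
n1-2 (Dana): max(-12, -11) = -11
n1 (Sara): min(0, -11) = -11
n2-1-1 (Sara): min(0, 7, 9) = 0
n2-1-2 (Sara): min(-2, 5, -17, -13) = -17
n2-1 (Dana): max(0, -17) = 0
n2-2-1 (Sara): min(3, -11, -15) = -15
n2-2-2 (Sara): min(7, 6, 4) = 4
n2-2-3 (Sara): min(0, -11, -7, 13) = -11
n2-2 (Dana): max(-15, 4, -11) = 4
n2-3-1 (Sara): min(-9, -6, 11) = -9
n2-3-2 (Sara): min(-9, 17, -17, -4) = -17
n2-3-3 (Sara): min(-19, -2) = -19
n2-3 (Dana): max(-9, -17, -19) = -9
n2-4-1 (Sara): min(-8, -18) = -18
n2-4-2 (Sara): min(-4, 17) = -4
n2-4-3 (Sara): min(-13, -5) = -13
n2-4 (Dana): max(-18, -4, -13) = -4
n2 (Sara): min(0, 4, -9, -4) = -9
r (Dana): max(-11, -9) = -9
At r, Dana picks n2 (highest: -9).
At n2, Sara picks n2-3 (lowest: -9).
At n2-3, Dana picks n2-3-1 (highest: -9).
At n2-3-1, Sara picks n2-3-1-1 (lowest: -9).
Terminal value -9.

r -> n2 -> n2-3 -> n2-3-1 -> n2-3-1-1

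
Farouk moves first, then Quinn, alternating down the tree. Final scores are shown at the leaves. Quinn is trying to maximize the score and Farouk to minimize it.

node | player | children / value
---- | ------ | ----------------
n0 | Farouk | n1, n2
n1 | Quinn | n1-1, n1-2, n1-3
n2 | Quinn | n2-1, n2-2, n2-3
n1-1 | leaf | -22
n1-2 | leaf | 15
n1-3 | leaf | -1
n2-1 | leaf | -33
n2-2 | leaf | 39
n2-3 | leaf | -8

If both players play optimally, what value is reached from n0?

n1 (Quinn): max(-22, 15, -1) = 15
n2 (Quinn): max(-33, 39, -8) = 39
n0 (Farouk): min(15, 39) = 15

15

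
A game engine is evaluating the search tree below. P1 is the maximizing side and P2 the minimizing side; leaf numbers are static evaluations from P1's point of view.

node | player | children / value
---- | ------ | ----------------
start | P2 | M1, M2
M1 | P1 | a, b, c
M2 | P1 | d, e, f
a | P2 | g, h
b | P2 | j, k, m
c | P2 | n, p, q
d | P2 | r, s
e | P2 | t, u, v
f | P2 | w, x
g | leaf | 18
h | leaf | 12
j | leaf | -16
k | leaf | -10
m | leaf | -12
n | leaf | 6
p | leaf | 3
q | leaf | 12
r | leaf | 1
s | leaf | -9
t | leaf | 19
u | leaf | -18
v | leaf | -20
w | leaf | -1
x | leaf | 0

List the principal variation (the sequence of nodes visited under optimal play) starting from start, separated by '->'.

a (P2): min(18, 12) = 12
b (P2): min(-16, -10, -12) = -16
c (P2): min(6, 3, 12) = 3
M1 (P1): max(12, -16, 3) = 12
d (P2): min(1, -9) = -9
e (P2): min(19, -18, -20) = -20
f (P2): min(-1, 0) = -1
M2 (P1): max(-9, -20, -1) = -1
start (P2): min(12, -1) = -1
At start, P2 picks M2 (lowest: -1).
At M2, P1 picks f (highest: -1).
At f, P2 picks w (lowest: -1).
Terminal value -1.

start -> M2 -> f -> w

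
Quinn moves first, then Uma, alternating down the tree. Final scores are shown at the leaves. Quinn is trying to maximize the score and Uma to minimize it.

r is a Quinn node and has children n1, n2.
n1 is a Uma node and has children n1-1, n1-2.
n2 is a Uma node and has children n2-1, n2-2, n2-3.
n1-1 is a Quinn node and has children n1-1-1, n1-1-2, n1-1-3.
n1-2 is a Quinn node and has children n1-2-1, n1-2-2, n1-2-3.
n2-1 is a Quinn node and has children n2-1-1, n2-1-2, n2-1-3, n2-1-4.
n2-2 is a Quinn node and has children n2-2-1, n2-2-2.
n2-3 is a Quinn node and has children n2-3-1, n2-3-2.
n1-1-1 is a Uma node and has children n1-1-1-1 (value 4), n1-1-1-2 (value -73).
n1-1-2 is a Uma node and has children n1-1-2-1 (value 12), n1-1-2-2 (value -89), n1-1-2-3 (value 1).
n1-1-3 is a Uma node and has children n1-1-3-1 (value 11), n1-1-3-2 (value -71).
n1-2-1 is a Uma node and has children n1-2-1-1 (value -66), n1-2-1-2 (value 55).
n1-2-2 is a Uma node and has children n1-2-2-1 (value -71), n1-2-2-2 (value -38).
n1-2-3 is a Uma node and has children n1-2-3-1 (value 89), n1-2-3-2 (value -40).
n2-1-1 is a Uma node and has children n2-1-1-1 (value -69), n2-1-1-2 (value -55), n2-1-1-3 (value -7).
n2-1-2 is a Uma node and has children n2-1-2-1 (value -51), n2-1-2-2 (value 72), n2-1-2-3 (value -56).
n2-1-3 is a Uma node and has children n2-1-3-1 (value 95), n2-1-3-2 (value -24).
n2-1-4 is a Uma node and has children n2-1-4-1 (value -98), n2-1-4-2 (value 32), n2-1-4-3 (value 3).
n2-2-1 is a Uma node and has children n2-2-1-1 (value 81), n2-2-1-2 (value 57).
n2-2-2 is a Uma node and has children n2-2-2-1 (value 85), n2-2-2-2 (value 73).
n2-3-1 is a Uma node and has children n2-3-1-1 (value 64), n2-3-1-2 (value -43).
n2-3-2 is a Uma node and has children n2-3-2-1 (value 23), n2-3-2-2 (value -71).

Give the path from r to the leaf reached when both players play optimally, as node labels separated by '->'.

n1-1-1 (Uma): min(4, -73) = -73
n1-1-2 (Uma): min(12, -89, 1) = -89
n1-1-3 (Uma): min(11, -71) = -71
n1-1 (Quinn): max(-73, -89, -71) = -71
n1-2-1 (Uma): min(-66, 55) = -66
n1-2-2 (Uma): min(-71, -38) = -71
n1-2-3 (Uma): min(89, -40) = -40
n1-2 (Quinn): max(-66, -71, -40) = -40
n1 (Uma): min(-71, -40) = -71
n2-1-1 (Uma): min(-69, -55, -7) = -69
n2-1-2 (Uma): min(-51, 72, -56) = -56
n2-1-3 (Uma): min(95, -24) = -24
n2-1-4 (Uma): min(-98, 32, 3) = -98
n2-1 (Quinn): max(-69, -56, -24, -98) = -24
n2-2-1 (Uma): min(81, 57) = 57
n2-2-2 (Uma): min(85, 73) = 73
n2-2 (Quinn): max(57, 73) = 73
n2-3-1 (Uma): min(64, -43) = -43
n2-3-2 (Uma): min(23, -71) = -71
n2-3 (Quinn): max(-43, -71) = -43
n2 (Uma): min(-24, 73, -43) = -43
r (Quinn): max(-71, -43) = -43
At r, Quinn picks n2 (highest: -43).
At n2, Uma picks n2-3 (lowest: -43).
At n2-3, Quinn picks n2-3-1 (highest: -43).
At n2-3-1, Uma picks n2-3-1-2 (lowest: -43).
Terminal value -43.

r -> n2 -> n2-3 -> n2-3-1 -> n2-3-1-2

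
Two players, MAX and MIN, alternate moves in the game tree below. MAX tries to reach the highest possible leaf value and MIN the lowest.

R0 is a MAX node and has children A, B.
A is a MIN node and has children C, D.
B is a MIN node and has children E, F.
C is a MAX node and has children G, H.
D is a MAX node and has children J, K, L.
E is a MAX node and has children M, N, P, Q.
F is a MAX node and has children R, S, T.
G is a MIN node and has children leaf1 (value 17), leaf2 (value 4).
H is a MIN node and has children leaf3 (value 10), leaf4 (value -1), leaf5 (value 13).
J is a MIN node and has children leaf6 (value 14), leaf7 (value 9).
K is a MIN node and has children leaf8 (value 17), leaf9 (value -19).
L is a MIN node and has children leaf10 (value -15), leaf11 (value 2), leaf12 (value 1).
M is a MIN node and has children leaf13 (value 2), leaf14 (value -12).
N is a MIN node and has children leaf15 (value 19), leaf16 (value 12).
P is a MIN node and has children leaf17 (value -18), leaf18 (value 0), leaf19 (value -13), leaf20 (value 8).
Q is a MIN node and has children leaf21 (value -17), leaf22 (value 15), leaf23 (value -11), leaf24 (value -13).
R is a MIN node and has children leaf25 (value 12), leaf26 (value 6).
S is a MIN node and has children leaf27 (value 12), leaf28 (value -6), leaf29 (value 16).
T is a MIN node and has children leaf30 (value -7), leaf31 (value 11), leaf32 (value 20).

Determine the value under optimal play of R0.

G (MIN): min(17, 4) = 4
H (MIN): min(10, -1, 13) = -1
C (MAX): max(4, -1) = 4
J (MIN): min(14, 9) = 9
K (MIN): min(17, -19) = -19
L (MIN): min(-15, 2, 1) = -15
D (MAX): max(9, -19, -15) = 9
A (MIN): min(4, 9) = 4
M (MIN): min(2, -12) = -12
N (MIN): min(19, 12) = 12
P (MIN): min(-18, 0, -13, 8) = -18
Q (MIN): min(-17, 15, -11, -13) = -17
E (MAX): max(-12, 12, -18, -17) = 12
R (MIN): min(12, 6) = 6
S (MIN): min(12, -6, 16) = -6
T (MIN): min(-7, 11, 20) = -7
F (MAX): max(6, -6, -7) = 6
B (MIN): min(12, 6) = 6
R0 (MAX): max(4, 6) = 6

6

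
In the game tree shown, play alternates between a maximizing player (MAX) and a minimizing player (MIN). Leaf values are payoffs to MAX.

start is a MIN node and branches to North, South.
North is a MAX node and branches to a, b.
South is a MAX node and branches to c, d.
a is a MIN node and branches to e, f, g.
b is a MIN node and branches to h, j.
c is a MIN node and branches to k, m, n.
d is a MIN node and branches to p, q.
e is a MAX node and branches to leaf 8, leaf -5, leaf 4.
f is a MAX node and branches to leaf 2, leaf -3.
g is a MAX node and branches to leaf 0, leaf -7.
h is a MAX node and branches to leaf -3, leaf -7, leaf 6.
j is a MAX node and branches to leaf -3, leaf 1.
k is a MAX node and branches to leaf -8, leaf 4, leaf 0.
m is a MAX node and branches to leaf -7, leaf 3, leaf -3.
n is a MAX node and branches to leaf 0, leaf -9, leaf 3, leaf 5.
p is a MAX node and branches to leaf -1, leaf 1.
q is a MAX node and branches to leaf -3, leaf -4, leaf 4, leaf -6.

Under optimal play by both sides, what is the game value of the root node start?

1

e (MAX): max(8, -5, 4) = 8
f (MAX): max(2, -3) = 2
g (MAX): max(0, -7) = 0
a (MIN): min(8, 2, 0) = 0
h (MAX): max(-3, -7, 6) = 6
j (MAX): max(-3, 1) = 1
b (MIN): min(6, 1) = 1
North (MAX): max(0, 1) = 1
k (MAX): max(-8, 4, 0) = 4
m (MAX): max(-7, 3, -3) = 3
n (MAX): max(0, -9, 3, 5) = 5
c (MIN): min(4, 3, 5) = 3
p (MAX): max(-1, 1) = 1
q (MAX): max(-3, -4, 4, -6) = 4
d (MIN): min(1, 4) = 1
South (MAX): max(3, 1) = 3
start (MIN): min(1, 3) = 1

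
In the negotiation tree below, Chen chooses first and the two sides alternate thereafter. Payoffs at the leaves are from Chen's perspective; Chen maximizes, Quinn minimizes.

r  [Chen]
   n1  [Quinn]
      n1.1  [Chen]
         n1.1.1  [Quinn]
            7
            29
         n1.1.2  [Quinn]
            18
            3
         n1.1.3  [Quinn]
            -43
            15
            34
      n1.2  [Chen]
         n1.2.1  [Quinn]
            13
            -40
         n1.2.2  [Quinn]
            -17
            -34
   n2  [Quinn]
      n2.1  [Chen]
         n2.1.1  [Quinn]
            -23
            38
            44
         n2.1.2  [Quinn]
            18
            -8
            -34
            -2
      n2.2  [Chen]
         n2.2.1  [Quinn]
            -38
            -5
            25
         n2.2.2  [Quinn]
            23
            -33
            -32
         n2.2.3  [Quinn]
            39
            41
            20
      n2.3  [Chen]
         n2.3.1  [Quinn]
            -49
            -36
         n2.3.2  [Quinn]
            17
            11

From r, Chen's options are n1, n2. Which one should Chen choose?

n1.1.1 (Quinn): min(7, 29) = 7
n1.1.2 (Quinn): min(18, 3) = 3
n1.1.3 (Quinn): min(-43, 15, 34) = -43
n1.1 (Chen): max(7, 3, -43) = 7
n1.2.1 (Quinn): min(13, -40) = -40
n1.2.2 (Quinn): min(-17, -34) = -34
n1.2 (Chen): max(-40, -34) = -34
n1 (Quinn): min(7, -34) = -34
n2.1.1 (Quinn): min(-23, 38, 44) = -23
n2.1.2 (Quinn): min(18, -8, -34, -2) = -34
n2.1 (Chen): max(-23, -34) = -23
n2.2.1 (Quinn): min(-38, -5, 25) = -38
n2.2.2 (Quinn): min(23, -33, -32) = -33
n2.2.3 (Quinn): min(39, 41, 20) = 20
n2.2 (Chen): max(-38, -33, 20) = 20
n2.3.1 (Quinn): min(-49, -36) = -49
n2.3.2 (Quinn): min(17, 11) = 11
n2.3 (Chen): max(-49, 11) = 11
n2 (Quinn): min(-23, 20, 11) = -23
r (Chen): max(-34, -23) = -23
Chen at r wants the highest of {n1=-34, n2=-23}, so chooses n2.

n2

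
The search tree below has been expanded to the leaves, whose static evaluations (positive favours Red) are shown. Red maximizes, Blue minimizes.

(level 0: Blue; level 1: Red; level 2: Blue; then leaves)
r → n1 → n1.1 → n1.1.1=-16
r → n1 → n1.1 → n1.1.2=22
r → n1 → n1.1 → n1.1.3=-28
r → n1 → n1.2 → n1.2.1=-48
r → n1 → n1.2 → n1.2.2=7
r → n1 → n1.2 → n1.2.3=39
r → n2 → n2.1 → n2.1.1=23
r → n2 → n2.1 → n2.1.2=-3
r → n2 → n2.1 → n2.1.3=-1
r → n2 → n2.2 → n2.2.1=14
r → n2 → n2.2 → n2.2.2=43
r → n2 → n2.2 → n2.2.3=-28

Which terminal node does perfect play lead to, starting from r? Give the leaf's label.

n1.1.3

n1.1 (Blue): min(-16, 22, -28) = -28
n1.2 (Blue): min(-48, 7, 39) = -48
n1 (Red): max(-28, -48) = -28
n2.1 (Blue): min(23, -3, -1) = -3
n2.2 (Blue): min(14, 43, -28) = -28
n2 (Red): max(-3, -28) = -3
r (Blue): min(-28, -3) = -28
At r, Blue picks n1 (lowest: -28).
At n1, Red picks n1.1 (highest: -28).
At n1.1, Blue picks n1.1.3 (lowest: -28).
Terminal value -28.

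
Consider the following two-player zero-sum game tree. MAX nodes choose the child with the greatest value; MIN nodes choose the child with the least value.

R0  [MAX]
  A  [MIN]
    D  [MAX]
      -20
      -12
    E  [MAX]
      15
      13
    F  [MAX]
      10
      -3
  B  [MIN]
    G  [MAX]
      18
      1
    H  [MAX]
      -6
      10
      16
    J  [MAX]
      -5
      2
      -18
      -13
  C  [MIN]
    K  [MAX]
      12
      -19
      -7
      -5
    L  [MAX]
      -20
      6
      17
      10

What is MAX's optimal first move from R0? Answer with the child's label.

D (MAX): max(-20, -12) = -12
E (MAX): max(15, 13) = 15
F (MAX): max(10, -3) = 10
A (MIN): min(-12, 15, 10) = -12
G (MAX): max(18, 1) = 18
H (MAX): max(-6, 10, 16) = 16
J (MAX): max(-5, 2, -18, -13) = 2
B (MIN): min(18, 16, 2) = 2
K (MAX): max(12, -19, -7, -5) = 12
L (MAX): max(-20, 6, 17, 10) = 17
C (MIN): min(12, 17) = 12
R0 (MAX): max(-12, 2, 12) = 12
MAX at R0 wants the highest of {A=-12, B=2, C=12}, so chooses C.

C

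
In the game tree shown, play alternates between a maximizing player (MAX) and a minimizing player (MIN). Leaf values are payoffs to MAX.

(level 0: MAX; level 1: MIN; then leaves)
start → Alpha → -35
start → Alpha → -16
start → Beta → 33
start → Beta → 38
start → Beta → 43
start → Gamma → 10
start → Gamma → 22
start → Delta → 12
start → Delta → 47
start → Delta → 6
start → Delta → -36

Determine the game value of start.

33

Alpha (MIN): min(-35, -16) = -35
Beta (MIN): min(33, 38, 43) = 33
Gamma (MIN): min(10, 22) = 10
Delta (MIN): min(12, 47, 6, -36) = -36
start (MAX): max(-35, 33, 10, -36) = 33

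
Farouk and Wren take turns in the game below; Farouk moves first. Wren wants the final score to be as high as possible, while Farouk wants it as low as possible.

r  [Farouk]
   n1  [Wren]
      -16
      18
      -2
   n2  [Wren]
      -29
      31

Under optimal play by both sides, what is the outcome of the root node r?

n1 (Wren): max(-16, 18, -2) = 18
n2 (Wren): max(-29, 31) = 31
r (Farouk): min(18, 31) = 18

18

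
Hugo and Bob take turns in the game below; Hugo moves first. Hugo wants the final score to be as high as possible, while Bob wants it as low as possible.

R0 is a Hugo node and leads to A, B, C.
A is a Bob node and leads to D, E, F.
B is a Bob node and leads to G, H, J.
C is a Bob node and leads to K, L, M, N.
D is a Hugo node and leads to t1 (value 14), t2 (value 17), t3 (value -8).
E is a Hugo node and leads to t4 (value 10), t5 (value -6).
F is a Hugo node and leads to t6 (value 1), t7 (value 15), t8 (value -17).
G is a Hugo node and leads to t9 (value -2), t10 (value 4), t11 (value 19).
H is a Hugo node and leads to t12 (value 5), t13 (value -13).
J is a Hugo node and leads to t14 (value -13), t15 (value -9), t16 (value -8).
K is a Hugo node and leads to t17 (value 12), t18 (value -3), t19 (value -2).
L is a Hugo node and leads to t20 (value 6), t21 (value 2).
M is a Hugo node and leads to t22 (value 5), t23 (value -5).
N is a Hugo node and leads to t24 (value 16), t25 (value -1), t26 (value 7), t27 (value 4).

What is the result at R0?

D (Hugo): max(14, 17, -8) = 17
E (Hugo): max(10, -6) = 10
F (Hugo): max(1, 15, -17) = 15
A (Bob): min(17, 10, 15) = 10
G (Hugo): max(-2, 4, 19) = 19
H (Hugo): max(5, -13) = 5
J (Hugo): max(-13, -9, -8) = -8
B (Bob): min(19, 5, -8) = -8
K (Hugo): max(12, -3, -2) = 12
L (Hugo): max(6, 2) = 6
M (Hugo): max(5, -5) = 5
N (Hugo): max(16, -1, 7, 4) = 16
C (Bob): min(12, 6, 5, 16) = 5
R0 (Hugo): max(10, -8, 5) = 10

10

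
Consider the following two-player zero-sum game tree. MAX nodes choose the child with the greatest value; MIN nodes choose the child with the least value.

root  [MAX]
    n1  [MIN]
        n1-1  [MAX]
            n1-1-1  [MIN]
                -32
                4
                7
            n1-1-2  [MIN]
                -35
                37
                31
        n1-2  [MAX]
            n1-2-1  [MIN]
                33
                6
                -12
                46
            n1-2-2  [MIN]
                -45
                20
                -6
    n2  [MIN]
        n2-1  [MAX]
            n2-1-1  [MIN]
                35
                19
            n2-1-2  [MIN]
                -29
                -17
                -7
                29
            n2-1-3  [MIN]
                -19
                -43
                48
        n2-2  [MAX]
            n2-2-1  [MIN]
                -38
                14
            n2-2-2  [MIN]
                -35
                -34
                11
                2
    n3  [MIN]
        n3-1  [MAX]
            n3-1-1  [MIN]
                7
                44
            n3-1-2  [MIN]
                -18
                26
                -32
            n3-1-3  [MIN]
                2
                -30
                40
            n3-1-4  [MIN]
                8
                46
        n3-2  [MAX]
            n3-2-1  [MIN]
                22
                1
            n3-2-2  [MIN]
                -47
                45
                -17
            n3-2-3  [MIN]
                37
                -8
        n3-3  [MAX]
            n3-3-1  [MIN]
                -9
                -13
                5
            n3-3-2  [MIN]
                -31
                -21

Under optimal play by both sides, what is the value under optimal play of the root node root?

n1-1-1 (MIN): min(-32, 4, 7) = -32
n1-1-2 (MIN): min(-35, 37, 31) = -35
n1-1 (MAX): max(-32, -35) = -32
n1-2-1 (MIN): min(33, 6, -12, 46) = -12
n1-2-2 (MIN): min(-45, 20, -6) = -45
n1-2 (MAX): max(-12, -45) = -12
n1 (MIN): min(-32, -12) = -32
n2-1-1 (MIN): min(35, 19) = 19
n2-1-2 (MIN): min(-29, -17, -7, 29) = -29
n2-1-3 (MIN): min(-19, -43, 48) = -43
n2-1 (MAX): max(19, -29, -43) = 19
n2-2-1 (MIN): min(-38, 14) = -38
n2-2-2 (MIN): min(-35, -34, 11, 2) = -35
n2-2 (MAX): max(-38, -35) = -35
n2 (MIN): min(19, -35) = -35
n3-1-1 (MIN): min(7, 44) = 7
n3-1-2 (MIN): min(-18, 26, -32) = -32
n3-1-3 (MIN): min(2, -30, 40) = -30
n3-1-4 (MIN): min(8, 46) = 8
n3-1 (MAX): max(7, -32, -30, 8) = 8
n3-2-1 (MIN): min(22, 1) = 1
n3-2-2 (MIN): min(-47, 45, -17) = -47
n3-2-3 (MIN): min(37, -8) = -8
n3-2 (MAX): max(1, -47, -8) = 1
n3-3-1 (MIN): min(-9, -13, 5) = -13
n3-3-2 (MIN): min(-31, -21) = -31
n3-3 (MAX): max(-13, -31) = -13
n3 (MIN): min(8, 1, -13) = -13
root (MAX): max(-32, -35, -13) = -13

-13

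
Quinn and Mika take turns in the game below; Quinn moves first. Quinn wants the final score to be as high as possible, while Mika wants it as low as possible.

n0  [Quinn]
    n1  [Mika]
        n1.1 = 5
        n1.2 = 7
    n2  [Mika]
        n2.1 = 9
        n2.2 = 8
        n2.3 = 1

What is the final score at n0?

5

n1 (Mika): min(5, 7) = 5
n2 (Mika): min(9, 8, 1) = 1
n0 (Quinn): max(5, 1) = 5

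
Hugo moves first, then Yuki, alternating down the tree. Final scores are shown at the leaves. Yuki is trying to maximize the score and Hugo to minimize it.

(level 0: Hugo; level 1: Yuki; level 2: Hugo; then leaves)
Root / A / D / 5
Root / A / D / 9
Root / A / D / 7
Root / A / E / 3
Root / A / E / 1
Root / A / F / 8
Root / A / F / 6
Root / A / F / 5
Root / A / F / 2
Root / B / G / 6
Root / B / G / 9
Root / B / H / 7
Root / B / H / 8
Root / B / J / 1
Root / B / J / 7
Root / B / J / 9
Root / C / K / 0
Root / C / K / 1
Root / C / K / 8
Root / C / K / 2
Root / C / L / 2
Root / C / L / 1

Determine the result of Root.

D (Hugo): min(5, 9, 7) = 5
E (Hugo): min(3, 1) = 1
F (Hugo): min(8, 6, 5, 2) = 2
A (Yuki): max(5, 1, 2) = 5
G (Hugo): min(6, 9) = 6
H (Hugo): min(7, 8) = 7
J (Hugo): min(1, 7, 9) = 1
B (Yuki): max(6, 7, 1) = 7
K (Hugo): min(0, 1, 8, 2) = 0
L (Hugo): min(2, 1) = 1
C (Yuki): max(0, 1) = 1
Root (Hugo): min(5, 7, 1) = 1

1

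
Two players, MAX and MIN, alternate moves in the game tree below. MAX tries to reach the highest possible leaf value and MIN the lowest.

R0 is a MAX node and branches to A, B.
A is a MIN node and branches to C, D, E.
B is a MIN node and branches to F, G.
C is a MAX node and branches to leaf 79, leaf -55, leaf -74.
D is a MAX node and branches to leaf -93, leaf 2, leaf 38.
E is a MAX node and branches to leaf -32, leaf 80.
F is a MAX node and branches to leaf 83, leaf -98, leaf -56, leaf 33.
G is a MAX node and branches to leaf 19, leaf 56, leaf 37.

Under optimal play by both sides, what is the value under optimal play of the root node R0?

56

C (MAX): max(79, -55, -74) = 79
D (MAX): max(-93, 2, 38) = 38
E (MAX): max(-32, 80) = 80
A (MIN): min(79, 38, 80) = 38
F (MAX): max(83, -98, -56, 33) = 83
G (MAX): max(19, 56, 37) = 56
B (MIN): min(83, 56) = 56
R0 (MAX): max(38, 56) = 56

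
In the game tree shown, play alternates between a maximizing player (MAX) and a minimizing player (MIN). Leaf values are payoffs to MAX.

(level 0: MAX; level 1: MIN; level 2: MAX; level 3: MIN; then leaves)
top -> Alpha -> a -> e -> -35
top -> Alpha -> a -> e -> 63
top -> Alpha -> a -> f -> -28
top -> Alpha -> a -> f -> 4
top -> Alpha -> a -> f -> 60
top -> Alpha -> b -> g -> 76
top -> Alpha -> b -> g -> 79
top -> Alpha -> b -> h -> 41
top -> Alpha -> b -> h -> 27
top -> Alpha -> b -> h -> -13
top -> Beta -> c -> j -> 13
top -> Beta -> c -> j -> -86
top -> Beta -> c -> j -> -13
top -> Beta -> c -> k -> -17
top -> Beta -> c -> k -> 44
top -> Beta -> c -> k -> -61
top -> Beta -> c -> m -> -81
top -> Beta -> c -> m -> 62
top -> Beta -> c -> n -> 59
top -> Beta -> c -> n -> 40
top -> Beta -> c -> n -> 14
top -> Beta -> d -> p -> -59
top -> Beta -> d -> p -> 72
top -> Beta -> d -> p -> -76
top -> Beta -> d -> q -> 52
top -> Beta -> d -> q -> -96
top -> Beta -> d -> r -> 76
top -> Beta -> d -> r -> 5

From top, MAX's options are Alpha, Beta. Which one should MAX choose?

e (MIN): min(-35, 63) = -35
f (MIN): min(-28, 4, 60) = -28
a (MAX): max(-35, -28) = -28
g (MIN): min(76, 79) = 76
h (MIN): min(41, 27, -13) = -13
b (MAX): max(76, -13) = 76
Alpha (MIN): min(-28, 76) = -28
j (MIN): min(13, -86, -13) = -86
k (MIN): min(-17, 44, -61) = -61
m (MIN): min(-81, 62) = -81
n (MIN): min(59, 40, 14) = 14
c (MAX): max(-86, -61, -81, 14) = 14
p (MIN): min(-59, 72, -76) = -76
q (MIN): min(52, -96) = -96
r (MIN): min(76, 5) = 5
d (MAX): max(-76, -96, 5) = 5
Beta (MIN): min(14, 5) = 5
top (MAX): max(-28, 5) = 5
MAX at top wants the highest of {Alpha=-28, Beta=5}, so chooses Beta.

Beta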